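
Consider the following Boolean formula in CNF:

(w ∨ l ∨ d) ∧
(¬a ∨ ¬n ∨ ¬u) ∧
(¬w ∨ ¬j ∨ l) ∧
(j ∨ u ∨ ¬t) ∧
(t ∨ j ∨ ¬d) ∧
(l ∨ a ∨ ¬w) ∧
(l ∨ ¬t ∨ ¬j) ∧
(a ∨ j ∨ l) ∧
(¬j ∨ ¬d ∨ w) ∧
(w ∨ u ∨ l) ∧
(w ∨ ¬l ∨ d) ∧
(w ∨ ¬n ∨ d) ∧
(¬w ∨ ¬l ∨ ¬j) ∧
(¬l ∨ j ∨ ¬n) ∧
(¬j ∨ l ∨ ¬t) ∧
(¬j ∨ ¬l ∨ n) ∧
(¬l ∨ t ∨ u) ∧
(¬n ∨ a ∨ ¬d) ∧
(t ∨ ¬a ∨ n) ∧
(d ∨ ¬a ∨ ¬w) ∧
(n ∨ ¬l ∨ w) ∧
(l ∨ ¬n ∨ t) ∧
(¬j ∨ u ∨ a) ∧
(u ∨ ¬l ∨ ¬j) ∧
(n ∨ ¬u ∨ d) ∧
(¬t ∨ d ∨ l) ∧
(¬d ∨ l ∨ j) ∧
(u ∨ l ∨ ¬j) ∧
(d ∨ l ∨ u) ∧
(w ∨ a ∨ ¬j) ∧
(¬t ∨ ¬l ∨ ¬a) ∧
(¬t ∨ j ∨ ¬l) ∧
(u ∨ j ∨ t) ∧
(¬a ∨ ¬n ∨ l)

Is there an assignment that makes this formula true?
No

No, the formula is not satisfiable.

No assignment of truth values to the variables can make all 34 clauses true simultaneously.

The formula is UNSAT (unsatisfiable).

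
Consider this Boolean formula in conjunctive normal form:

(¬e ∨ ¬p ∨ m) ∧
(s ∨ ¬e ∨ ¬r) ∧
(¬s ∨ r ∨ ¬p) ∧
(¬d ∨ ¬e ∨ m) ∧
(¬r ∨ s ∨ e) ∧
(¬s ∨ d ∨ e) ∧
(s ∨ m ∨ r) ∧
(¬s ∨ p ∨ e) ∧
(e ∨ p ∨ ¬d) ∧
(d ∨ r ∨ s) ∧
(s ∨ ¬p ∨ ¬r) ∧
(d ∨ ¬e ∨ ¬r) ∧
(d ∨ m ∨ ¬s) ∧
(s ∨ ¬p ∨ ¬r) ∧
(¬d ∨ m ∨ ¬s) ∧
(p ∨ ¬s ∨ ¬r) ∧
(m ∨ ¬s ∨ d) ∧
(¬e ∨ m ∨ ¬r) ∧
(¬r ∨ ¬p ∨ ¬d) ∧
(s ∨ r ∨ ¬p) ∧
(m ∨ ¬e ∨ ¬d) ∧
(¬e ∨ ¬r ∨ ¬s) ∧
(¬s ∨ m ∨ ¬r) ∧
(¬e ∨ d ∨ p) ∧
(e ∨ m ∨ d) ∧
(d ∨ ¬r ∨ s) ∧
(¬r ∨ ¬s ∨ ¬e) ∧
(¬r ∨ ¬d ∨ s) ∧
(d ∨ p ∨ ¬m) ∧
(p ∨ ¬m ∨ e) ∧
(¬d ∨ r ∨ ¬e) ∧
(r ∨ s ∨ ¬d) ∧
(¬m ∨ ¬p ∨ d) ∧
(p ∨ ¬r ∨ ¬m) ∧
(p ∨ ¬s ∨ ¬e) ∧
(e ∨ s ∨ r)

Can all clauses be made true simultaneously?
No

No, the formula is not satisfiable.

No assignment of truth values to the variables can make all 36 clauses true simultaneously.

The formula is UNSAT (unsatisfiable).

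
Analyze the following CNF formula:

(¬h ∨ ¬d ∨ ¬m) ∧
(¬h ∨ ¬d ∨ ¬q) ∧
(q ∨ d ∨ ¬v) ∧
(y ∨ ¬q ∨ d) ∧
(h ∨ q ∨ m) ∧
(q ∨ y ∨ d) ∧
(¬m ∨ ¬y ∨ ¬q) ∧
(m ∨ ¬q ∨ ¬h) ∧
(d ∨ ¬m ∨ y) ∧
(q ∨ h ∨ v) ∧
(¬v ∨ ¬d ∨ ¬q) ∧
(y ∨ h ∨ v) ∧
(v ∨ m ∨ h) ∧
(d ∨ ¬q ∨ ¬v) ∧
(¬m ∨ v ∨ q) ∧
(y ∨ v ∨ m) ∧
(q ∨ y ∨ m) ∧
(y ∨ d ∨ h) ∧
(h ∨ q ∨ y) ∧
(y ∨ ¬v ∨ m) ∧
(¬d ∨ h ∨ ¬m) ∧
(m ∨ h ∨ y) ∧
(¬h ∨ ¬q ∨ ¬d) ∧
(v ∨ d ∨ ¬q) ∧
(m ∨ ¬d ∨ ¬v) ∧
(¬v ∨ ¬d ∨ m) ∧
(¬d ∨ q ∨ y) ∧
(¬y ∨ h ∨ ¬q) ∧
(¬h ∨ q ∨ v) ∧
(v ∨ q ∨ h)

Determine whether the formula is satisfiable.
No

No, the formula is not satisfiable.

No assignment of truth values to the variables can make all 30 clauses true simultaneously.

The formula is UNSAT (unsatisfiable).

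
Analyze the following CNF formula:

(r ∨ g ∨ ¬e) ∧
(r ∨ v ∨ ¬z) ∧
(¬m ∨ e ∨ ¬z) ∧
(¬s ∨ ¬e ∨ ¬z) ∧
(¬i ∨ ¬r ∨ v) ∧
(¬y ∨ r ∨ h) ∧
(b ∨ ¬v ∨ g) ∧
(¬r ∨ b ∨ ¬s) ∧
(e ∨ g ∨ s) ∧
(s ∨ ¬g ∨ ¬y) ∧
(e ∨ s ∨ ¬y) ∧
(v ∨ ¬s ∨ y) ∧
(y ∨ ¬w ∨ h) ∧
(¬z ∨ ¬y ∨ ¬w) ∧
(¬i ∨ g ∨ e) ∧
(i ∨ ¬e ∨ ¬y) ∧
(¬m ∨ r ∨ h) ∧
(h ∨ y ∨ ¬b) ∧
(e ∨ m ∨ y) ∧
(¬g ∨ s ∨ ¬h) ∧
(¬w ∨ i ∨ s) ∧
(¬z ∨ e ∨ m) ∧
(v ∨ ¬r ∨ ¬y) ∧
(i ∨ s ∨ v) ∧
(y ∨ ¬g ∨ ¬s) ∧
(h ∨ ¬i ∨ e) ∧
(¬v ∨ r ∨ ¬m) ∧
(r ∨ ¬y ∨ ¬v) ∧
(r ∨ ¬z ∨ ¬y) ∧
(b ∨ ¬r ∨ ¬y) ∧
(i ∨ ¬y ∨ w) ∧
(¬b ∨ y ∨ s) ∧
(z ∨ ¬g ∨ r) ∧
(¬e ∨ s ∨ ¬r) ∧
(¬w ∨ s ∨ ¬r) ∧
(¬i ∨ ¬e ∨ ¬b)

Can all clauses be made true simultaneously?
Yes

Yes, the formula is satisfiable.

One satisfying assignment is: z=True, v=True, i=False, r=False, h=False, b=False, m=False, e=True, g=True, s=False, w=False, y=False

Verification: With this assignment, all 36 clauses evaluate to true.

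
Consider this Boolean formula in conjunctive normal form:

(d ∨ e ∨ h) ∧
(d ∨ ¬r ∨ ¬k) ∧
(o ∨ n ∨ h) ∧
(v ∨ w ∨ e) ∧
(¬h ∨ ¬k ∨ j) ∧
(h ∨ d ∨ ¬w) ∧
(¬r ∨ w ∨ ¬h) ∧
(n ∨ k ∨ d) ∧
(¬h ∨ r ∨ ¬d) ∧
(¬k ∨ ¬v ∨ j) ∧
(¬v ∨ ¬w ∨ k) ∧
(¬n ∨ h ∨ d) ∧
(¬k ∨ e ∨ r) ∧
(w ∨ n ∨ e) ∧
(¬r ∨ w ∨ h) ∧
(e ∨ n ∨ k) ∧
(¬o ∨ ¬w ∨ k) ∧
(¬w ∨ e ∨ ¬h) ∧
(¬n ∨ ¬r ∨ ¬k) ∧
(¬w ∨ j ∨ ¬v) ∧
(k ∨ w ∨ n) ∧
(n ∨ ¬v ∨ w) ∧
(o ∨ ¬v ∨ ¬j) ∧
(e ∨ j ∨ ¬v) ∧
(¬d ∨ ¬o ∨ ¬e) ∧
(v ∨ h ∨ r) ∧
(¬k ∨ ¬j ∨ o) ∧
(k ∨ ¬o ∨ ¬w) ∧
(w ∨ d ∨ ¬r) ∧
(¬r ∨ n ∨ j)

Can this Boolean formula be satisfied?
Yes

Yes, the formula is satisfiable.

One satisfying assignment is: w=False, h=True, j=False, o=False, k=False, v=False, d=False, n=True, r=False, e=True

Verification: With this assignment, all 30 clauses evaluate to true.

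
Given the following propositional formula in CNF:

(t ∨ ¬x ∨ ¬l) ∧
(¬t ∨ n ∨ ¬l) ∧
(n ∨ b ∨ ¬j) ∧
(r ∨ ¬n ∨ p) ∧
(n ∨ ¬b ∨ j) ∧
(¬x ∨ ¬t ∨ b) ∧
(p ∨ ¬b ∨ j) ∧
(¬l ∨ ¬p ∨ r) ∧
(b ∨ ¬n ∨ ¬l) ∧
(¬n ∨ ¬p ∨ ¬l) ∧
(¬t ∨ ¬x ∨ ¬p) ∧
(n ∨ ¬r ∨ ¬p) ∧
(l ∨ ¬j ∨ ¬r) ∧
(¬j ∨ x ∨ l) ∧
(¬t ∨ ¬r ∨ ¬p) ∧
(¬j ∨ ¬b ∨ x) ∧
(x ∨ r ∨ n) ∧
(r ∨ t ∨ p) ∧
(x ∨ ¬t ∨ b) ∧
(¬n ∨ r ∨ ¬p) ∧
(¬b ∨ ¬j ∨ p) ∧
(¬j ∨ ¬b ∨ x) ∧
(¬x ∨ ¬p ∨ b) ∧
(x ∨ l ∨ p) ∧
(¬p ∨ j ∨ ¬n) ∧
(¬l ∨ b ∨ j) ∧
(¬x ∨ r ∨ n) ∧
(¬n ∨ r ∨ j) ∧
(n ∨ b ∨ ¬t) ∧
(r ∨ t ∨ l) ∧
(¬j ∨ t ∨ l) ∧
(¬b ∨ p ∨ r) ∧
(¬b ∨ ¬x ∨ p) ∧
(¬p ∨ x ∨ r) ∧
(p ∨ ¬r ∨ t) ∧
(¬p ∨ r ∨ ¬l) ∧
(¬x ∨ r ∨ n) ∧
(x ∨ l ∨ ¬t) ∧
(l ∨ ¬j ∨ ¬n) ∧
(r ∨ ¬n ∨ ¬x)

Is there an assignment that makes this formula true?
No

No, the formula is not satisfiable.

No assignment of truth values to the variables can make all 40 clauses true simultaneously.

The formula is UNSAT (unsatisfiable).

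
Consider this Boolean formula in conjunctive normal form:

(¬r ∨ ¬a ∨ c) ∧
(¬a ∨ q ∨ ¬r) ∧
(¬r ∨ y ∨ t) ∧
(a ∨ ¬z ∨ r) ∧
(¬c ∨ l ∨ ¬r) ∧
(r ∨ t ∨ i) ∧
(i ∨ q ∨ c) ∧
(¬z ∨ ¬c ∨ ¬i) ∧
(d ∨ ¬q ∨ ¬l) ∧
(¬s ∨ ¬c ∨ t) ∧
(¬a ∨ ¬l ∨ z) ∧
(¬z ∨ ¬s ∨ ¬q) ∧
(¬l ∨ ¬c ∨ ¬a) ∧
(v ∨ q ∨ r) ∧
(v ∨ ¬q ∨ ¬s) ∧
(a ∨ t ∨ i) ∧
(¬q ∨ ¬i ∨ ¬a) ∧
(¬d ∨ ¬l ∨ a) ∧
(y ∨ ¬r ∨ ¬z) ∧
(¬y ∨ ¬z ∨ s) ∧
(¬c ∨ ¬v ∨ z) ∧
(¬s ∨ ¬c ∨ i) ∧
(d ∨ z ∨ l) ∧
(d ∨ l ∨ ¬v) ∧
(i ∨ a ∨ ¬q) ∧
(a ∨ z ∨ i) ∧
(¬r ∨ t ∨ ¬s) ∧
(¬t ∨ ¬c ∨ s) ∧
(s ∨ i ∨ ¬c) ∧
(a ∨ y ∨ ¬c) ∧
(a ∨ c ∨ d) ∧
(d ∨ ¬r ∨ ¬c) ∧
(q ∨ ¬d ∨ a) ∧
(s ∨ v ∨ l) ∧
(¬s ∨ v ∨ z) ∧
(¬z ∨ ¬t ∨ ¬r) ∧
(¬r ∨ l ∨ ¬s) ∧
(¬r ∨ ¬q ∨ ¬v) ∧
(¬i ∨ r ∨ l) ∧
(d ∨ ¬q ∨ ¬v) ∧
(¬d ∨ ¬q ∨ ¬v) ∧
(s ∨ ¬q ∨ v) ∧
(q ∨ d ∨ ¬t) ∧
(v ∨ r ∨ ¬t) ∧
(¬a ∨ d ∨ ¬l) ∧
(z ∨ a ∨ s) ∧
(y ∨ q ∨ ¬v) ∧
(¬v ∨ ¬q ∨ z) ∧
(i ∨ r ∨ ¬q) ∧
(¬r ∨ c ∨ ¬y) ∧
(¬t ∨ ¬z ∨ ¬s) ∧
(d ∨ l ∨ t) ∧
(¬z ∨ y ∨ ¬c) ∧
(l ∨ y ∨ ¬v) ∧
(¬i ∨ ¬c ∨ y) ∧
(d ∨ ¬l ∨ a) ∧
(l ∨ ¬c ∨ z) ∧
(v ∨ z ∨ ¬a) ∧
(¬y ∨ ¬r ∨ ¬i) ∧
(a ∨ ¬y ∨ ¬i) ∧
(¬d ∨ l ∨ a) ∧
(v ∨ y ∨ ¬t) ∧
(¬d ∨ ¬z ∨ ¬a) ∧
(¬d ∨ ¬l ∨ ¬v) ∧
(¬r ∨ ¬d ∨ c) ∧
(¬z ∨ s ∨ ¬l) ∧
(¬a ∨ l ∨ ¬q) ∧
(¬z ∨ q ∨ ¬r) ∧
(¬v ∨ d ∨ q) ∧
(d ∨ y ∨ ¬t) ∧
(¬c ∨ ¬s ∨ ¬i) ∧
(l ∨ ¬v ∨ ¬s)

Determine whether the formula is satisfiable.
No

No, the formula is not satisfiable.

No assignment of truth values to the variables can make all 72 clauses true simultaneously.

The formula is UNSAT (unsatisfiable).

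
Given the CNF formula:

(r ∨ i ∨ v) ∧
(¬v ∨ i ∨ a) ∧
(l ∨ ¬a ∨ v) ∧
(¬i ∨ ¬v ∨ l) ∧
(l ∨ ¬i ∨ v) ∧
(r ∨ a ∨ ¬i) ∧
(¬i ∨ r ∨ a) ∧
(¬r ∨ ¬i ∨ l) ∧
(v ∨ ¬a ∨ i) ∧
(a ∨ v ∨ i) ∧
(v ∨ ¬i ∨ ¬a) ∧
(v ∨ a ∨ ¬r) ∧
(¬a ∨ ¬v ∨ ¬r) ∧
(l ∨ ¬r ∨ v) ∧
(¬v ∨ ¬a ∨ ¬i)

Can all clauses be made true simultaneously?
Yes

Yes, the formula is satisfiable.

One satisfying assignment is: a=True, r=False, v=True, l=True, i=False

Verification: With this assignment, all 15 clauses evaluate to true.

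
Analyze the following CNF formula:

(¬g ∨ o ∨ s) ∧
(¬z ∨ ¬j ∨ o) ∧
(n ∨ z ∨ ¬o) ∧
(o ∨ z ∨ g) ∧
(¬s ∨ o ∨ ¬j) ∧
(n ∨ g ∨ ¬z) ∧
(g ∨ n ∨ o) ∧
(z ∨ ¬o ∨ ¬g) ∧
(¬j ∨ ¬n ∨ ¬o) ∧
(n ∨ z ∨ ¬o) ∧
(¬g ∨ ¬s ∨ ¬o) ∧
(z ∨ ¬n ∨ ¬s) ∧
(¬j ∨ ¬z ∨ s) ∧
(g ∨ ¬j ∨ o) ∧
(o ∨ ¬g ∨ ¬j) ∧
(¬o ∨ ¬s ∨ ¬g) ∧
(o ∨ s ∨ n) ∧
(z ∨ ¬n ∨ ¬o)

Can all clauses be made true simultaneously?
Yes

Yes, the formula is satisfiable.

One satisfying assignment is: z=False, s=True, o=False, n=False, g=True, j=False

Verification: With this assignment, all 18 clauses evaluate to true.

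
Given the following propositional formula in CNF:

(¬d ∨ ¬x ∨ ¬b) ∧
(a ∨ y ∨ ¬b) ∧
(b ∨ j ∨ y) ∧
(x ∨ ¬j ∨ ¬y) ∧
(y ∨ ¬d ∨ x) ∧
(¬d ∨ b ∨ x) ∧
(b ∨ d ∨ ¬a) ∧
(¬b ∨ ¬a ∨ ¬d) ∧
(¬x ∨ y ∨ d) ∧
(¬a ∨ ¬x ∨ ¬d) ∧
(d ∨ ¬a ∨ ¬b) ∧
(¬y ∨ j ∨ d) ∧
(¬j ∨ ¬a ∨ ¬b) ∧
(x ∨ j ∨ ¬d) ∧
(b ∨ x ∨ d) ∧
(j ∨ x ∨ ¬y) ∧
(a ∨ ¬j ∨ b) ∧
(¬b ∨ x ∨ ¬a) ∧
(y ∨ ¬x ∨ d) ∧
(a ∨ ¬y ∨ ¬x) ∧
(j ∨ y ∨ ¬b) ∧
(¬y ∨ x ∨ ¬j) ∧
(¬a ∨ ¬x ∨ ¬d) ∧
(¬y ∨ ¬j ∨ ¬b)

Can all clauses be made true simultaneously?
No

No, the formula is not satisfiable.

No assignment of truth values to the variables can make all 24 clauses true simultaneously.

The formula is UNSAT (unsatisfiable).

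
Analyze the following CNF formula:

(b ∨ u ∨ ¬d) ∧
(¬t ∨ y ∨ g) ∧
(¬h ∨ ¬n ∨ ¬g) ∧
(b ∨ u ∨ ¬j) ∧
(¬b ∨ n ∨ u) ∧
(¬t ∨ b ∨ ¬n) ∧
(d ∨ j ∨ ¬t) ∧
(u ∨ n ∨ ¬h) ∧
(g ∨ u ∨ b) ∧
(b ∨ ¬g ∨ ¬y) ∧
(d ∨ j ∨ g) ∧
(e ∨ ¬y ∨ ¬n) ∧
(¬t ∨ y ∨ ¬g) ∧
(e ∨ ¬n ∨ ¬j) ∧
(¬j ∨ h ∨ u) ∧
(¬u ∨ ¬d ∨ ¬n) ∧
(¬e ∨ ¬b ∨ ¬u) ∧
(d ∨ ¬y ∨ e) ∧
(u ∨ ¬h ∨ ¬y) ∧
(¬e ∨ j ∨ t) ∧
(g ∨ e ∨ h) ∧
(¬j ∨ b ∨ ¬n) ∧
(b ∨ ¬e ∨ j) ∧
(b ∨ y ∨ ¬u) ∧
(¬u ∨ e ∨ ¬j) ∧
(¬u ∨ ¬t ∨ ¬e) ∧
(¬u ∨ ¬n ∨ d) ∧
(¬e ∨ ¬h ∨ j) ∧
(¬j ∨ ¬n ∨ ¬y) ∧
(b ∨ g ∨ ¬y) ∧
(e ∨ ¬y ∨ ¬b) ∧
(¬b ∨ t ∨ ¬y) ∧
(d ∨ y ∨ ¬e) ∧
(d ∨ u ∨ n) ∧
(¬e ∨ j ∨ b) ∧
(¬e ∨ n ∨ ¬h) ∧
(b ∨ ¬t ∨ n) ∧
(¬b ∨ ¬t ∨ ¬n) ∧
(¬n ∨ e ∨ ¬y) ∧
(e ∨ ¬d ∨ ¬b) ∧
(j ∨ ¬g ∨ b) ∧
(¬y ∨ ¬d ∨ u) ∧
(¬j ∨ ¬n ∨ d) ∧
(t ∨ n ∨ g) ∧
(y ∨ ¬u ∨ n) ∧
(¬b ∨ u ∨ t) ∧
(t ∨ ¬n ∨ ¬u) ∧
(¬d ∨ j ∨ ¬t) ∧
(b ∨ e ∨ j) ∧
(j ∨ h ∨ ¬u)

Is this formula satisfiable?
No

No, the formula is not satisfiable.

No assignment of truth values to the variables can make all 50 clauses true simultaneously.

The formula is UNSAT (unsatisfiable).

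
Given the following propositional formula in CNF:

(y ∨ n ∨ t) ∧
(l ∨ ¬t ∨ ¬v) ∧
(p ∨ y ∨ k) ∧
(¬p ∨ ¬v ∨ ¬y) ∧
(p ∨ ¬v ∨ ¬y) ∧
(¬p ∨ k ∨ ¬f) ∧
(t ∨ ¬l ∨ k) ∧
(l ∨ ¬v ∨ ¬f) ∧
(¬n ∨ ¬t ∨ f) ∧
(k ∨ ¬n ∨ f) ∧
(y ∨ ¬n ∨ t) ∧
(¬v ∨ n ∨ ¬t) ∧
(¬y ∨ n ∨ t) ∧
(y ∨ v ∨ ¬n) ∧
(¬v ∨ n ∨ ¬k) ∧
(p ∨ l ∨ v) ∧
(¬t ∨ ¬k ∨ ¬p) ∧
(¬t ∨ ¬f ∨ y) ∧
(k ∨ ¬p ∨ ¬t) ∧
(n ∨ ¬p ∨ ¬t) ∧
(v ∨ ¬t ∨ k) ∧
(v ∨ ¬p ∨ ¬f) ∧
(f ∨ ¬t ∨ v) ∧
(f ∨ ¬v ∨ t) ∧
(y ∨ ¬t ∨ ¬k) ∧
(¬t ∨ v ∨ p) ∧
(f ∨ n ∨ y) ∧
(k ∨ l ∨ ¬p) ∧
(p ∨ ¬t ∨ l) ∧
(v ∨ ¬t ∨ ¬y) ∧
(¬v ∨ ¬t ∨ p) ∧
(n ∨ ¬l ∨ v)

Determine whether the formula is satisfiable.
Yes

Yes, the formula is satisfiable.

One satisfying assignment is: p=False, v=False, k=True, t=False, y=True, f=False, n=True, l=True

Verification: With this assignment, all 32 clauses evaluate to true.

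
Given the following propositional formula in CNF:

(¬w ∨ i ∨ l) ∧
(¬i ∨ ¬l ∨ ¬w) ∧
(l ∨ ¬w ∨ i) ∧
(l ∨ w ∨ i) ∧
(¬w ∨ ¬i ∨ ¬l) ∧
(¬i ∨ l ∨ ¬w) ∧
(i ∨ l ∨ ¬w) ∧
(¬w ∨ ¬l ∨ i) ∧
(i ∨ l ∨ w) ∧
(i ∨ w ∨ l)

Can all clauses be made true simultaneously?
Yes

Yes, the formula is satisfiable.

One satisfying assignment is: w=False, i=False, l=True

Verification: With this assignment, all 10 clauses evaluate to true.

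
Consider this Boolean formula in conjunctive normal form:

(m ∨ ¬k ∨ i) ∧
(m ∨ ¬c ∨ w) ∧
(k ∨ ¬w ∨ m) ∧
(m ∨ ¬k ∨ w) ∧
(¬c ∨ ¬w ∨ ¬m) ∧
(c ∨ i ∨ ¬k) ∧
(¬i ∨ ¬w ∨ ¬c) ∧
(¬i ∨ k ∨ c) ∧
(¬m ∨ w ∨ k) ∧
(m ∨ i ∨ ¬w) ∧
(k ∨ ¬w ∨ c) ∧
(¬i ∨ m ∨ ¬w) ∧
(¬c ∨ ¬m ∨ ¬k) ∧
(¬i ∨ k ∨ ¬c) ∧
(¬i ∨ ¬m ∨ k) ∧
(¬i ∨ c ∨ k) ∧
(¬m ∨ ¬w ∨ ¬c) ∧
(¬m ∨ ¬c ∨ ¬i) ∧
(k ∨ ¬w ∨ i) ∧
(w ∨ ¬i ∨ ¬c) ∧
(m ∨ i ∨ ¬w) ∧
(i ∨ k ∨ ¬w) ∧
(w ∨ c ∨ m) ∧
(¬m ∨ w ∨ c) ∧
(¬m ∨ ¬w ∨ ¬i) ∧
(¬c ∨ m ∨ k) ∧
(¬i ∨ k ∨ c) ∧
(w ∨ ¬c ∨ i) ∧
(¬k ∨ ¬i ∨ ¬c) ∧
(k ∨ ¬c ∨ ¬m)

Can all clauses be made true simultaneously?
No

No, the formula is not satisfiable.

No assignment of truth values to the variables can make all 30 clauses true simultaneously.

The formula is UNSAT (unsatisfiable).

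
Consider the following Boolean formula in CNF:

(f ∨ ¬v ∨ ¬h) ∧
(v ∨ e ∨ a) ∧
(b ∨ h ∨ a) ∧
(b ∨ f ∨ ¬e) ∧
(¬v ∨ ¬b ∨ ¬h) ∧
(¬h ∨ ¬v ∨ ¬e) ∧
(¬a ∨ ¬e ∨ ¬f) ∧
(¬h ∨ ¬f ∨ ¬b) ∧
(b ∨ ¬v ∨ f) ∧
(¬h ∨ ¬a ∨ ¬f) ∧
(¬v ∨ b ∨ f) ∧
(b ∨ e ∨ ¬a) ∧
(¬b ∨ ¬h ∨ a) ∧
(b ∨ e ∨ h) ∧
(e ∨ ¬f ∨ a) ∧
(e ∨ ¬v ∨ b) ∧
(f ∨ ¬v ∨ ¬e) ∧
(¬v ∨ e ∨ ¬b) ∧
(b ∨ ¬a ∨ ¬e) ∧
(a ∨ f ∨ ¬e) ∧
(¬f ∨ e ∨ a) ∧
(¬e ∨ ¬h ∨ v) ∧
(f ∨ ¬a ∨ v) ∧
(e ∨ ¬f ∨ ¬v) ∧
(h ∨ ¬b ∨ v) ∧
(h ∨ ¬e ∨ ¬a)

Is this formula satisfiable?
Yes

Yes, the formula is satisfiable.

One satisfying assignment is: v=True, b=True, e=True, a=False, f=True, h=False

Verification: With this assignment, all 26 clauses evaluate to true.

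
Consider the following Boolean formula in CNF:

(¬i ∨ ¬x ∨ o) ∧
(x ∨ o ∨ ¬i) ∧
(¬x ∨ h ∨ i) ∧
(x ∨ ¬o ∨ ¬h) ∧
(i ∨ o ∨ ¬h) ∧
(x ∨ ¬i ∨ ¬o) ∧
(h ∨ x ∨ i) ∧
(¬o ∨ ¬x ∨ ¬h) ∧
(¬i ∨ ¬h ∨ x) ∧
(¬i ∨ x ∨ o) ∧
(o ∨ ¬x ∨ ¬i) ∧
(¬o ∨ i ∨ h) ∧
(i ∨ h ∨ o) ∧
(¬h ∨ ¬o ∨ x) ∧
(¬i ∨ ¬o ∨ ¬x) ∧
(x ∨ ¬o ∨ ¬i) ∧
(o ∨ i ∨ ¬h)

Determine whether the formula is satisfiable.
No

No, the formula is not satisfiable.

No assignment of truth values to the variables can make all 17 clauses true simultaneously.

The formula is UNSAT (unsatisfiable).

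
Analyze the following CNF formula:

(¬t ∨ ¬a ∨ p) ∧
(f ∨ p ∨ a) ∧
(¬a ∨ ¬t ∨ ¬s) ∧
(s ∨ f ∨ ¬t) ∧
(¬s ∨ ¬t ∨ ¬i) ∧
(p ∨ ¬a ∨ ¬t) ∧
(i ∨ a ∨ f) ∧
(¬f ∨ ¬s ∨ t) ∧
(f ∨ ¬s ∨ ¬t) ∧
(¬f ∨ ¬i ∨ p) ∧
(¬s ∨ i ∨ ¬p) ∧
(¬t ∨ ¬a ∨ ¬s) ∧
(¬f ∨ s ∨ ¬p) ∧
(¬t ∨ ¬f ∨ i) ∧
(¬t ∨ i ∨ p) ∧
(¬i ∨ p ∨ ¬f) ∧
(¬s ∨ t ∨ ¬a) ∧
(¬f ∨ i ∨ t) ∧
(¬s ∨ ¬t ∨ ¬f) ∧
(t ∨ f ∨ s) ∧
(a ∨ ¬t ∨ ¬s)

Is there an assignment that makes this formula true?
Yes

Yes, the formula is satisfiable.

One satisfying assignment is: p=True, t=False, i=True, s=True, f=False, a=False

Verification: With this assignment, all 21 clauses evaluate to true.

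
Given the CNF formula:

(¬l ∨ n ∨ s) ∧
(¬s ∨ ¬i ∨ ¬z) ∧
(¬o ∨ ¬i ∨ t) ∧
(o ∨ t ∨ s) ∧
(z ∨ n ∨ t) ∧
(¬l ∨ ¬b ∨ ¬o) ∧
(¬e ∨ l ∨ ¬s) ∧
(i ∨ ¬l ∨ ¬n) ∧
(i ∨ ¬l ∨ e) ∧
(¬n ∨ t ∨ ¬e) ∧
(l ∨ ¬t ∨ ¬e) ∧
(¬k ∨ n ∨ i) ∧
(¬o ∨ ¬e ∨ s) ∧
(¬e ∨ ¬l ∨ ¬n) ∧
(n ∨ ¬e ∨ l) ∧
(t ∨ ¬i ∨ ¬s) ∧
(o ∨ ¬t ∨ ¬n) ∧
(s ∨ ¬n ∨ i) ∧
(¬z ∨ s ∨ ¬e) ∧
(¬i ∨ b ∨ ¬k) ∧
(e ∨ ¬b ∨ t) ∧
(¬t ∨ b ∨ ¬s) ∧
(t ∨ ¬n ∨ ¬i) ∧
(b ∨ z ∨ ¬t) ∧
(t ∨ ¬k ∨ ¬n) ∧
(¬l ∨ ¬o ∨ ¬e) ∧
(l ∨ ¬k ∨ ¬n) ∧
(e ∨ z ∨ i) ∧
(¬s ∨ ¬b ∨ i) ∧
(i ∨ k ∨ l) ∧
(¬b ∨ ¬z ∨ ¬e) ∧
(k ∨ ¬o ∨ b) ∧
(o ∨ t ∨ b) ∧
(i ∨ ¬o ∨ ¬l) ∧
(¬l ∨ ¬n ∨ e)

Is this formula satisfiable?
Yes

Yes, the formula is satisfiable.

One satisfying assignment is: z=True, k=False, s=False, i=True, l=False, e=False, n=False, t=True, b=False, o=False

Verification: With this assignment, all 35 clauses evaluate to true.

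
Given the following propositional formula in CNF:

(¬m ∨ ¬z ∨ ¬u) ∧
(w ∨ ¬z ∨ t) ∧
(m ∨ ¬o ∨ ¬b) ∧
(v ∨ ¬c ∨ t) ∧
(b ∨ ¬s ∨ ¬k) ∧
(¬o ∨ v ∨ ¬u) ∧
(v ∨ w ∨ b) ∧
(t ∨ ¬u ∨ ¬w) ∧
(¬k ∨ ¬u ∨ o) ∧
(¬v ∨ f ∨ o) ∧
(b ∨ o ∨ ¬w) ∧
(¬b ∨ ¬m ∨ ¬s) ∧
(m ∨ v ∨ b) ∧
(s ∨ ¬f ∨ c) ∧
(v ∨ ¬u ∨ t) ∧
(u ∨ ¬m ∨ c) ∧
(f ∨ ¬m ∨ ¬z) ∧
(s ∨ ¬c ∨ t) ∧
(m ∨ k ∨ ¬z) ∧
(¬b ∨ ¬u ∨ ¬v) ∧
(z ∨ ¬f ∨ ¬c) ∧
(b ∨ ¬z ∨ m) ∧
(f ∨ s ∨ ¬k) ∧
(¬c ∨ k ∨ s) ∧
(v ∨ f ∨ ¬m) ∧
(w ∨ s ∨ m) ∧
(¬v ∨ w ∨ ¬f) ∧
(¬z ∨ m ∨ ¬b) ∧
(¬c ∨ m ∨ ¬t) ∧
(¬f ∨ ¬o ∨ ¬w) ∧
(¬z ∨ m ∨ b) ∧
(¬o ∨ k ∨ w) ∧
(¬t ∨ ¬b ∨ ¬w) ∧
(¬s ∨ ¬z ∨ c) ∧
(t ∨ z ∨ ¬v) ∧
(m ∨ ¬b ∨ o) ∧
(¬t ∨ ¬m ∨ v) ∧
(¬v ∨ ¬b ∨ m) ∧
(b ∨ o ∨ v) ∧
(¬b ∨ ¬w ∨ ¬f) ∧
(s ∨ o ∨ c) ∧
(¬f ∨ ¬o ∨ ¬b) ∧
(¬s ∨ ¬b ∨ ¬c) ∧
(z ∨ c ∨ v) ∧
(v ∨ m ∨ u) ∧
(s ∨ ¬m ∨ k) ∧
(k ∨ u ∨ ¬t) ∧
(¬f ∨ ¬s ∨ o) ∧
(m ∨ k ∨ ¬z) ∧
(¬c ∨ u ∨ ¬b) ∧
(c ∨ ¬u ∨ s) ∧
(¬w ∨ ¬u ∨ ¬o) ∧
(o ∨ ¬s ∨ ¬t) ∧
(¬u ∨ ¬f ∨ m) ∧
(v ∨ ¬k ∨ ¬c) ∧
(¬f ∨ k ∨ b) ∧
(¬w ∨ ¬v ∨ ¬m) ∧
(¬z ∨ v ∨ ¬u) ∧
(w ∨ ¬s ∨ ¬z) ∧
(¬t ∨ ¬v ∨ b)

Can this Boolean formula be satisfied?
No

No, the formula is not satisfiable.

No assignment of truth values to the variables can make all 60 clauses true simultaneously.

The formula is UNSAT (unsatisfiable).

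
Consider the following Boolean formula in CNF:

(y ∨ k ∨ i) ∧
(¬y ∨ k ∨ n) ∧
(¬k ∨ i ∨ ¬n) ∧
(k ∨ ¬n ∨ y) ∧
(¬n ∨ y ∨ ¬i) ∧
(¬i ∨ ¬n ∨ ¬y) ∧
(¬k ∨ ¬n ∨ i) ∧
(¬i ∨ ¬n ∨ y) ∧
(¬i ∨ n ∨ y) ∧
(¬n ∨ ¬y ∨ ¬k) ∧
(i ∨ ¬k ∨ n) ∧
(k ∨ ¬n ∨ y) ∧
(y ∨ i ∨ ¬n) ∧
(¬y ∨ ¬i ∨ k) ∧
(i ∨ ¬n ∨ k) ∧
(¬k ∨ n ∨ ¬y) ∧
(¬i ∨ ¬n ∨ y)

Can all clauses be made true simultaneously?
No

No, the formula is not satisfiable.

No assignment of truth values to the variables can make all 17 clauses true simultaneously.

The formula is UNSAT (unsatisfiable).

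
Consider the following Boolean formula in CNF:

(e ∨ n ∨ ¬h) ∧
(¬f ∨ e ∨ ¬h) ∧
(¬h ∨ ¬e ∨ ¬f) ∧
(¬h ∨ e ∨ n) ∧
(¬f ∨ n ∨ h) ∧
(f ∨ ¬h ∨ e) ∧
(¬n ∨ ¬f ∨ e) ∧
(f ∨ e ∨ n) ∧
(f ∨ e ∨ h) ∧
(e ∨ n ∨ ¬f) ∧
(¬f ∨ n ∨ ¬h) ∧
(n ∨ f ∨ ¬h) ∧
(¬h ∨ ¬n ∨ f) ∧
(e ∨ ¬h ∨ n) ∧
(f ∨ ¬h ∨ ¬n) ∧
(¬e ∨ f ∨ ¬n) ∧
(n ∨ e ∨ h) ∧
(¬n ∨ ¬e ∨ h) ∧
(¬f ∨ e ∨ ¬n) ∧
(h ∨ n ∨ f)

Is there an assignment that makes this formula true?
No

No, the formula is not satisfiable.

No assignment of truth values to the variables can make all 20 clauses true simultaneously.

The formula is UNSAT (unsatisfiable).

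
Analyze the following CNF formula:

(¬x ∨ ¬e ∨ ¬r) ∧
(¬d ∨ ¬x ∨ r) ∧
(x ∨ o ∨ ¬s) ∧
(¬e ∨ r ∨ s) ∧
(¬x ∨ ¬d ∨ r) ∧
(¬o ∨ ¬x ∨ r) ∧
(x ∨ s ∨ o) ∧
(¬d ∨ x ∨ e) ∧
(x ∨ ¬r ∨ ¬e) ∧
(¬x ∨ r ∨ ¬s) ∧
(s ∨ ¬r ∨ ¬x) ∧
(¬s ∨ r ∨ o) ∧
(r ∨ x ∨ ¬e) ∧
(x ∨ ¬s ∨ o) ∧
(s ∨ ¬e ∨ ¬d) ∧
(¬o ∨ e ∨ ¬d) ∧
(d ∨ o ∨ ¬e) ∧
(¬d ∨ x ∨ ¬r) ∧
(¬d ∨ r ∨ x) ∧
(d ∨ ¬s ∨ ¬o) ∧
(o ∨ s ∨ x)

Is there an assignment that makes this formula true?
Yes

Yes, the formula is satisfiable.

One satisfying assignment is: d=False, e=False, x=True, r=False, o=False, s=False

Verification: With this assignment, all 21 clauses evaluate to true.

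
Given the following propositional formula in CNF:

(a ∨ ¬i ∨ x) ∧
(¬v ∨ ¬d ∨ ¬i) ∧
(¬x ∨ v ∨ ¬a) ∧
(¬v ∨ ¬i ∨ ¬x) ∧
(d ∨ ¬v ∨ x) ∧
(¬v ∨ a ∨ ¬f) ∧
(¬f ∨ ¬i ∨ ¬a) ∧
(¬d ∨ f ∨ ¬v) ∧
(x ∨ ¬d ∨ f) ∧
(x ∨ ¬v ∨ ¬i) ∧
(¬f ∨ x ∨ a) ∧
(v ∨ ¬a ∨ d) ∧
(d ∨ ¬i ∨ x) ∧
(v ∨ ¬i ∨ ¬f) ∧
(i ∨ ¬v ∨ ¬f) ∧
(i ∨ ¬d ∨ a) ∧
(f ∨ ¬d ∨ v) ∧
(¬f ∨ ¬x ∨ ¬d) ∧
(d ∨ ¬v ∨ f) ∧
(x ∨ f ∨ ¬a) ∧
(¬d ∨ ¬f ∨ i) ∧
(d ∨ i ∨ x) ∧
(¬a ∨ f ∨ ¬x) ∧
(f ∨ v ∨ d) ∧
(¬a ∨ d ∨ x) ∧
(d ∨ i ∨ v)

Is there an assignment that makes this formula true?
No

No, the formula is not satisfiable.

No assignment of truth values to the variables can make all 26 clauses true simultaneously.

The formula is UNSAT (unsatisfiable).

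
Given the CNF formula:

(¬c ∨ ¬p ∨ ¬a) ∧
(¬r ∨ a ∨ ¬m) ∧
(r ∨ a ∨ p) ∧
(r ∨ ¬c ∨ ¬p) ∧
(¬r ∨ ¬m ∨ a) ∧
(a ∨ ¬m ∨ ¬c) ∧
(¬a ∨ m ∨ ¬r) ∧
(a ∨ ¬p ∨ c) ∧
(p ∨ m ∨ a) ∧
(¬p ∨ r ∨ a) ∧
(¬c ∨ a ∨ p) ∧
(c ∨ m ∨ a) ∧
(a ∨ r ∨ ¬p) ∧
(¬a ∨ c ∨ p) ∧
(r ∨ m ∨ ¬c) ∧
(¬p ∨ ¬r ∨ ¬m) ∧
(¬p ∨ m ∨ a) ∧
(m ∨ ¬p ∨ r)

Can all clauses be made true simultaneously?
Yes

Yes, the formula is satisfiable.

One satisfying assignment is: c=False, m=True, p=True, r=False, a=True

Verification: With this assignment, all 18 clauses evaluate to true.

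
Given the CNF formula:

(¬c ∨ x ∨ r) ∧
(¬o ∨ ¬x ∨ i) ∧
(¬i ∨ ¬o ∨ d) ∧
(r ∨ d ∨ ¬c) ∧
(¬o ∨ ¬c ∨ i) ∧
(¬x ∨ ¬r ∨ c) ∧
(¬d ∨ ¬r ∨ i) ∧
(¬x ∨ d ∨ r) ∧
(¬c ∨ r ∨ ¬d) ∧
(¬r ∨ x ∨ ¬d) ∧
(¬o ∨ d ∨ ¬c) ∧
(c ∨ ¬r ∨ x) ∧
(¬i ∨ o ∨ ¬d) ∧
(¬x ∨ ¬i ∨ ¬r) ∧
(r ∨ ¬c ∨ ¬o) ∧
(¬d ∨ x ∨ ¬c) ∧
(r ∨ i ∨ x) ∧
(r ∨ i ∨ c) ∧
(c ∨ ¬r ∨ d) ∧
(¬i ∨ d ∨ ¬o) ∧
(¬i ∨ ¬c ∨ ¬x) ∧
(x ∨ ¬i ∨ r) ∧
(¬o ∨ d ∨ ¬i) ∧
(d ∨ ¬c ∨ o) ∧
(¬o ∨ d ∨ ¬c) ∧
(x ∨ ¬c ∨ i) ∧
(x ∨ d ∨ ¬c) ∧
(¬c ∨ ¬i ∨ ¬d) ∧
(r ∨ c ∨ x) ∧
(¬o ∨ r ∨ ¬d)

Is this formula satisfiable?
No

No, the formula is not satisfiable.

No assignment of truth values to the variables can make all 30 clauses true simultaneously.

The formula is UNSAT (unsatisfiable).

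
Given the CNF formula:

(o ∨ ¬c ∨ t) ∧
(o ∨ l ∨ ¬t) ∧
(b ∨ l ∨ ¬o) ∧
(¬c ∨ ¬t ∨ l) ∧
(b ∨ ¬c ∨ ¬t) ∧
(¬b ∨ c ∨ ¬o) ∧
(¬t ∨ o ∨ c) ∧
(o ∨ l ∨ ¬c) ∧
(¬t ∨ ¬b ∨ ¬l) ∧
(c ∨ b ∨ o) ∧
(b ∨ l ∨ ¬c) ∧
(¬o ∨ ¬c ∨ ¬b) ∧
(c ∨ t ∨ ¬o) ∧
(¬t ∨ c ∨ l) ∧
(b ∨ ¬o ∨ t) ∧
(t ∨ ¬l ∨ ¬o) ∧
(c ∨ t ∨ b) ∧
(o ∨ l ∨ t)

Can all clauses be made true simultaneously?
Yes

Yes, the formula is satisfiable.

One satisfying assignment is: c=False, l=True, t=False, o=False, b=True

Verification: With this assignment, all 18 clauses evaluate to true.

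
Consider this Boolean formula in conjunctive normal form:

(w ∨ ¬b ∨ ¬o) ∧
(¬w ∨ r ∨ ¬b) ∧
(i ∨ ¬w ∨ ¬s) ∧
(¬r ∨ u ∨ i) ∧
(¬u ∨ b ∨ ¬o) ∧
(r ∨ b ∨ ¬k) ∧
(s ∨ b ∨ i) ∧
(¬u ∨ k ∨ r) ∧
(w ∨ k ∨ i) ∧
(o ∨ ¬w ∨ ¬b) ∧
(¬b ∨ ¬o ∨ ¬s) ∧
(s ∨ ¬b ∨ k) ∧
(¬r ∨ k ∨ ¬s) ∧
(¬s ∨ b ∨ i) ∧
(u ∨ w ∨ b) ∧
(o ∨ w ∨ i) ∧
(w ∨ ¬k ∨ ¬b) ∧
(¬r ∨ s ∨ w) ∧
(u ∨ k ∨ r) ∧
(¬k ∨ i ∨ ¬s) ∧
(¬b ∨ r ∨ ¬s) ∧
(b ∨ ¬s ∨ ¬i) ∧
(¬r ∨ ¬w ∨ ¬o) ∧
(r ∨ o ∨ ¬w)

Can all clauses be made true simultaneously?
Yes

Yes, the formula is satisfiable.

One satisfying assignment is: i=True, r=True, o=False, u=False, b=False, s=False, w=True, k=False

Verification: With this assignment, all 24 clauses evaluate to true.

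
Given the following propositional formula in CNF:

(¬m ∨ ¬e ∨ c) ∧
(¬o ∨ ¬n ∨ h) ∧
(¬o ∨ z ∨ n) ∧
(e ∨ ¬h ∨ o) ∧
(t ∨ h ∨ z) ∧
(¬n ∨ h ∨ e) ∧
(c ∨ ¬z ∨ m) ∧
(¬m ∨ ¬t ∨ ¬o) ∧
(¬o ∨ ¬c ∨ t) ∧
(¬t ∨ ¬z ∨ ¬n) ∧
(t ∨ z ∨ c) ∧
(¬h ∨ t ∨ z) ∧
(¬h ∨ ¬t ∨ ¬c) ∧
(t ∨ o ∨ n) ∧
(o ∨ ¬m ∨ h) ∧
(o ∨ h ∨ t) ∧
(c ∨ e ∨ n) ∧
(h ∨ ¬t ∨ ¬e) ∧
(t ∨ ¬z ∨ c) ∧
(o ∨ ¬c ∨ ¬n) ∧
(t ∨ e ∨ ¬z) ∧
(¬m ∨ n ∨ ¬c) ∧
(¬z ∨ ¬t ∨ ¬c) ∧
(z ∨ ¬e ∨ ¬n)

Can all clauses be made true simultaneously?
Yes

Yes, the formula is satisfiable.

One satisfying assignment is: o=False, c=False, e=True, h=True, n=False, z=False, t=True, m=False

Verification: With this assignment, all 24 clauses evaluate to true.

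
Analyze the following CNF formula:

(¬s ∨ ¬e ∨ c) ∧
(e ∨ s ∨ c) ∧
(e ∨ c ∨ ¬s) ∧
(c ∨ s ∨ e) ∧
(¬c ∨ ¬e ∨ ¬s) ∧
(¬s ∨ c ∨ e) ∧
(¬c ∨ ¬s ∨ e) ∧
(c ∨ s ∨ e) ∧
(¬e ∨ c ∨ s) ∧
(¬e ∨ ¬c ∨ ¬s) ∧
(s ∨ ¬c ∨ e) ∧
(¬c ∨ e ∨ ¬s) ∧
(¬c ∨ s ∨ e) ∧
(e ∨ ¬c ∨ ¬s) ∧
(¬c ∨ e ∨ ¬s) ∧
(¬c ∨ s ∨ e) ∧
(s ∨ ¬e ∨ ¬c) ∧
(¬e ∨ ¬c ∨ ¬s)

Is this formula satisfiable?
No

No, the formula is not satisfiable.

No assignment of truth values to the variables can make all 18 clauses true simultaneously.

The formula is UNSAT (unsatisfiable).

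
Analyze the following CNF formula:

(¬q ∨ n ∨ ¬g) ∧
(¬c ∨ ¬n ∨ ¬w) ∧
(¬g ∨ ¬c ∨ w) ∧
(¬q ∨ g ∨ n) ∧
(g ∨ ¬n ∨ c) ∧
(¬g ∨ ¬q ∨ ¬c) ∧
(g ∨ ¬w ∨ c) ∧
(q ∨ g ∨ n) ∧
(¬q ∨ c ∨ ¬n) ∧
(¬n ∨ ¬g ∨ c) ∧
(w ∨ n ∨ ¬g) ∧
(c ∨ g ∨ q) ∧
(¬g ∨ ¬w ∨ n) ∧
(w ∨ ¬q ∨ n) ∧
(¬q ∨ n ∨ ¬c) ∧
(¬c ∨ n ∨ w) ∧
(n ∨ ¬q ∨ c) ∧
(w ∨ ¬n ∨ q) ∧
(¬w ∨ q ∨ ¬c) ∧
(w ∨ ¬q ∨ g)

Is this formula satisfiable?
No

No, the formula is not satisfiable.

No assignment of truth values to the variables can make all 20 clauses true simultaneously.

The formula is UNSAT (unsatisfiable).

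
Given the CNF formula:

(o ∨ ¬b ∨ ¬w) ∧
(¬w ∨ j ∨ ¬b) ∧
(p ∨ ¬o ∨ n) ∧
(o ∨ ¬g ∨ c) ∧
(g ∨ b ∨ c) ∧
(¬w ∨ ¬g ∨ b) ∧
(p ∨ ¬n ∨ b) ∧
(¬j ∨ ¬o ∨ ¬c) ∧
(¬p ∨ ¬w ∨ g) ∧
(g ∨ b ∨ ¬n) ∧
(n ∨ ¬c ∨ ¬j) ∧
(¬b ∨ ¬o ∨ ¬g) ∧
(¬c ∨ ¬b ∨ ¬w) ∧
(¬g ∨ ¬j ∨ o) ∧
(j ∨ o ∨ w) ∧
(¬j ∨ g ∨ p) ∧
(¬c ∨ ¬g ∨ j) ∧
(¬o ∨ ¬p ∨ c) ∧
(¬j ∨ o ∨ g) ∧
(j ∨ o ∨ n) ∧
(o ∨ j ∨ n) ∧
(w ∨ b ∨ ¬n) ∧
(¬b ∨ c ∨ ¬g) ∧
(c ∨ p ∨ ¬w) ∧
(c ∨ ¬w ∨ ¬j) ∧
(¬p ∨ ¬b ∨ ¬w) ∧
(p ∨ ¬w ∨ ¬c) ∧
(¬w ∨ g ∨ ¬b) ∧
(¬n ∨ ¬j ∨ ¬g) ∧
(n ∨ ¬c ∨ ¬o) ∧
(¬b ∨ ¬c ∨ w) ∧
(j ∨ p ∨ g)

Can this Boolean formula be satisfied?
No

No, the formula is not satisfiable.

No assignment of truth values to the variables can make all 32 clauses true simultaneously.

The formula is UNSAT (unsatisfiable).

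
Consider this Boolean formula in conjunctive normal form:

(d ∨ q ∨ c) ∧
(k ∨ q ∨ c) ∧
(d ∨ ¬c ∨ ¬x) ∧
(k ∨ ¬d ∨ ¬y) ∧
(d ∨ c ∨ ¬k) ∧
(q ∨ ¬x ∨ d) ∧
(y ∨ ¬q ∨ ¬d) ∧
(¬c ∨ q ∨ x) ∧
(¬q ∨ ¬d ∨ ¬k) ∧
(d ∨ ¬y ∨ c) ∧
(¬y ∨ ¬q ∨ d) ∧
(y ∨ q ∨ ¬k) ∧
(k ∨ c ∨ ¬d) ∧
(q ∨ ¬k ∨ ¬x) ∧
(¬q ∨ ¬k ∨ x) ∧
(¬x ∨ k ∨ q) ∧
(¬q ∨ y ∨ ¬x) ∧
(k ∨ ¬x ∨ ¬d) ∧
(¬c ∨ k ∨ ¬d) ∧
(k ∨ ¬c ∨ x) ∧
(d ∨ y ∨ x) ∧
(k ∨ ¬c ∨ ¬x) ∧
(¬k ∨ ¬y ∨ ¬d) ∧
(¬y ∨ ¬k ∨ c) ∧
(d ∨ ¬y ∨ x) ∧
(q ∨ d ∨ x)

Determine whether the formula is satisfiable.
No

No, the formula is not satisfiable.

No assignment of truth values to the variables can make all 26 clauses true simultaneously.

The formula is UNSAT (unsatisfiable).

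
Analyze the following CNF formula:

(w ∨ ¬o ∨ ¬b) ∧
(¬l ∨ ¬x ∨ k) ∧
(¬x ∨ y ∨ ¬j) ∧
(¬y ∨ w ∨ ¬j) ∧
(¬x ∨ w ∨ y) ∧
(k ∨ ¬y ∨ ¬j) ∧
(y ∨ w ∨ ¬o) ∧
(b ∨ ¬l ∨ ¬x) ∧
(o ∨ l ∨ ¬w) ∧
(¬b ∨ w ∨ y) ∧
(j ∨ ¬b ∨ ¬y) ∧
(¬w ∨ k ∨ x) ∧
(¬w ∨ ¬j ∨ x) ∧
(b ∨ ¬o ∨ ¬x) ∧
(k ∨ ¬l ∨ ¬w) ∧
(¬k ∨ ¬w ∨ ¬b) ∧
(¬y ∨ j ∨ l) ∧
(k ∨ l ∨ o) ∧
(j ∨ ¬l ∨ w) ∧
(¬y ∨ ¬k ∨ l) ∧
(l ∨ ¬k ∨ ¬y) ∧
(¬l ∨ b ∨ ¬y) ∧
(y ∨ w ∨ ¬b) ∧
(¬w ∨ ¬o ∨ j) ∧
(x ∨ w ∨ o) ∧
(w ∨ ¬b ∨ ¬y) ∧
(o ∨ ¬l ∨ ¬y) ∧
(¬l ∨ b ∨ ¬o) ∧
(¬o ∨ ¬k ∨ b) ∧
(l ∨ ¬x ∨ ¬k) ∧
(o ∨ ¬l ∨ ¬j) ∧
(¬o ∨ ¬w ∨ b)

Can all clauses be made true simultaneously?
Yes

Yes, the formula is satisfiable.

One satisfying assignment is: l=True, x=False, o=False, b=False, j=False, k=True, w=True, y=False

Verification: With this assignment, all 32 clauses evaluate to true.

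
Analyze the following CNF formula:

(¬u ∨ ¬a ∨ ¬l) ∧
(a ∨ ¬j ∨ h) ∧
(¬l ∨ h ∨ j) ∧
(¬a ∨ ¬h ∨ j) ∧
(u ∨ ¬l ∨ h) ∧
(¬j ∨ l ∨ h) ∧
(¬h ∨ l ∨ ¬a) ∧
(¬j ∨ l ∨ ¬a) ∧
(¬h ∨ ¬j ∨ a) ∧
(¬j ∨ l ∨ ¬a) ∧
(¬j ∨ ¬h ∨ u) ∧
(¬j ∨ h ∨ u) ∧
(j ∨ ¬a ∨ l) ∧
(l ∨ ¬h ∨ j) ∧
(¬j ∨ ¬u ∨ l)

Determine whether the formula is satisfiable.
Yes

Yes, the formula is satisfiable.

One satisfying assignment is: a=False, u=False, l=False, j=False, h=False

Verification: With this assignment, all 15 clauses evaluate to true.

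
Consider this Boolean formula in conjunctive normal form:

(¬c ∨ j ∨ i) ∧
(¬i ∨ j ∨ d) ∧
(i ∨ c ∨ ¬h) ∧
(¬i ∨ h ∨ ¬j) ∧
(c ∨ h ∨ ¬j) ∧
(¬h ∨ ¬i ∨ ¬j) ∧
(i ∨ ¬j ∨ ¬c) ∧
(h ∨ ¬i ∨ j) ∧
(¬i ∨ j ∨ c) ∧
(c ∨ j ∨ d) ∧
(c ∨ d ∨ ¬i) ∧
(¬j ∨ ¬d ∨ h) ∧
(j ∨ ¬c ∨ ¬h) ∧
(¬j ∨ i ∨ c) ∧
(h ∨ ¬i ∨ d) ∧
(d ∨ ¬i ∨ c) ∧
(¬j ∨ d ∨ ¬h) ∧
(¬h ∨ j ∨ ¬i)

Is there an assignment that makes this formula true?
Yes

Yes, the formula is satisfiable.

One satisfying assignment is: c=False, i=False, d=True, j=False, h=False

Verification: With this assignment, all 18 clauses evaluate to true.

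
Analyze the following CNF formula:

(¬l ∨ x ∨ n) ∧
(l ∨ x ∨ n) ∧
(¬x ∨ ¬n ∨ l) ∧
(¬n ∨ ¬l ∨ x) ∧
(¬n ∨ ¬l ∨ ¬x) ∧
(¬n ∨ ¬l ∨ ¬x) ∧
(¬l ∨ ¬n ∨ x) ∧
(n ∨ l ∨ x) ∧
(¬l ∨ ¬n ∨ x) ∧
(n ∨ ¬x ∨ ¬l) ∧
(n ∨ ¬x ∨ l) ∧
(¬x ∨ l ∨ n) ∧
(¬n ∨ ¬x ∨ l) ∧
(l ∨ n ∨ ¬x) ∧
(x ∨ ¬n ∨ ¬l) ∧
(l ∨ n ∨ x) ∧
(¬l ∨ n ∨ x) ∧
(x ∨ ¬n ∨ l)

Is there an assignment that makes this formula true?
No

No, the formula is not satisfiable.

No assignment of truth values to the variables can make all 18 clauses true simultaneously.

The formula is UNSAT (unsatisfiable).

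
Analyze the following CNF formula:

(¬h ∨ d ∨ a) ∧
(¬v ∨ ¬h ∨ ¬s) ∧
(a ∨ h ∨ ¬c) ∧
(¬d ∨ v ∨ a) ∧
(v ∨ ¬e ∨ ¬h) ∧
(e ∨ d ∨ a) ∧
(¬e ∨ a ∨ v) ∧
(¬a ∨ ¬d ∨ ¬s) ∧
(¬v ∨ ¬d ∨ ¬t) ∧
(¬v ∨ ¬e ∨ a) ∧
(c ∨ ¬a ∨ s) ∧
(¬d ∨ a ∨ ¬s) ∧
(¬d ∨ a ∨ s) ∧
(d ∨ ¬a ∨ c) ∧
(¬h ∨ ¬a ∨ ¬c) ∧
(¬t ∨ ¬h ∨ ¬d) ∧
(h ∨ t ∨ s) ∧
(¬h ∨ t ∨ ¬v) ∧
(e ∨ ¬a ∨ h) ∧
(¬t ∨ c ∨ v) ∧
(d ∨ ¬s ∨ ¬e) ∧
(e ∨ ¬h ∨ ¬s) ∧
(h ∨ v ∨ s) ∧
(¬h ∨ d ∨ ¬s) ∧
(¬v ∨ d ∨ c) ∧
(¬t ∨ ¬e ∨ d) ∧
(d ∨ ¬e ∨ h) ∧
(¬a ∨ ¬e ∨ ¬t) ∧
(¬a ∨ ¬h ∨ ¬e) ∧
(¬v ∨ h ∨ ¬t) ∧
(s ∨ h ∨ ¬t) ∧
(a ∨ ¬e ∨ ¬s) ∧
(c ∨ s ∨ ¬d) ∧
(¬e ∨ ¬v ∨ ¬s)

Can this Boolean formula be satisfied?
No

No, the formula is not satisfiable.

No assignment of truth values to the variables can make all 34 clauses true simultaneously.

The formula is UNSAT (unsatisfiable).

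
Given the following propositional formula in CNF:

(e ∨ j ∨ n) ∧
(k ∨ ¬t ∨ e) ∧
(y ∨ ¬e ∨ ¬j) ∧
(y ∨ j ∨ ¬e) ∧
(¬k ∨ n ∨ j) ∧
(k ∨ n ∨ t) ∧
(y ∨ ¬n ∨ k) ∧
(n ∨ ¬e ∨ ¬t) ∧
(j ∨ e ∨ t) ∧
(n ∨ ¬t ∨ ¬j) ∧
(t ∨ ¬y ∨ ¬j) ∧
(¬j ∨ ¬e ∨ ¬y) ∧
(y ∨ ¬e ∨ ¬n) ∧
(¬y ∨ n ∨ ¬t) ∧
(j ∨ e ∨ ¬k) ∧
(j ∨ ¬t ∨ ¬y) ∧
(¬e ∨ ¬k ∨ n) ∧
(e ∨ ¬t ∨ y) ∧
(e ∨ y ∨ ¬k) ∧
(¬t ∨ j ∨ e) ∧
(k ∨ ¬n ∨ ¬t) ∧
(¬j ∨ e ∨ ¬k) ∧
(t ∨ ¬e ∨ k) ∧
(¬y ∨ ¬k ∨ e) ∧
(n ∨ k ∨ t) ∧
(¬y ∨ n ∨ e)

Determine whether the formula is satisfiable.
Yes

Yes, the formula is satisfiable.

One satisfying assignment is: y=True, k=True, n=True, e=True, t=False, j=False

Verification: With this assignment, all 26 clauses evaluate to true.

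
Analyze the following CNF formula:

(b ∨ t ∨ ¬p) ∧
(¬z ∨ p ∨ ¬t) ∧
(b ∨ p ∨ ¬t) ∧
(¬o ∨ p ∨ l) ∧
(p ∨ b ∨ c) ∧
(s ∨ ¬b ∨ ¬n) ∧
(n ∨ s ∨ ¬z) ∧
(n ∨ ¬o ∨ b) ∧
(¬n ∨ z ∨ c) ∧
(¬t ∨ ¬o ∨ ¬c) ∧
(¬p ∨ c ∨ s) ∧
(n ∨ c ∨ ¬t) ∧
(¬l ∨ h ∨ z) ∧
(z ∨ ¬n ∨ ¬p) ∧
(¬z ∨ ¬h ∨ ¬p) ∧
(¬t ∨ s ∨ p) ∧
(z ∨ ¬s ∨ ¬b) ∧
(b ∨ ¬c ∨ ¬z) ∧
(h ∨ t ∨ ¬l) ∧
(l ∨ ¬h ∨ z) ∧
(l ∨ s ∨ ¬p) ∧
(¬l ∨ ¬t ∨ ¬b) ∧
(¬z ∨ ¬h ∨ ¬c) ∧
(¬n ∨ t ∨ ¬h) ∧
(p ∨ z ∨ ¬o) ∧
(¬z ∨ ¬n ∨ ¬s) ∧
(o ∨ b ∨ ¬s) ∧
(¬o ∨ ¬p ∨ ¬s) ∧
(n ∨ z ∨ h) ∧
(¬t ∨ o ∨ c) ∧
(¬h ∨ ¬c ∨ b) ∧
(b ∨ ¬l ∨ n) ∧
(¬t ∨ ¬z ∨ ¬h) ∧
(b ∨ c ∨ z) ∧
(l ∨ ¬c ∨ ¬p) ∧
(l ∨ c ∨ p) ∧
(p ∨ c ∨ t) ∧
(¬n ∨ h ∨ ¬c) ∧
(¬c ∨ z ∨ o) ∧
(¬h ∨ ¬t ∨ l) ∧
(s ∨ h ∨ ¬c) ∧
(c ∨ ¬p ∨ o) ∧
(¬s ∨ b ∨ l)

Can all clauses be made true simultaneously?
Yes

Yes, the formula is satisfiable.

One satisfying assignment is: z=False, t=False, l=True, n=False, c=True, h=True, b=True, o=True, s=False, p=True

Verification: With this assignment, all 43 clauses evaluate to true.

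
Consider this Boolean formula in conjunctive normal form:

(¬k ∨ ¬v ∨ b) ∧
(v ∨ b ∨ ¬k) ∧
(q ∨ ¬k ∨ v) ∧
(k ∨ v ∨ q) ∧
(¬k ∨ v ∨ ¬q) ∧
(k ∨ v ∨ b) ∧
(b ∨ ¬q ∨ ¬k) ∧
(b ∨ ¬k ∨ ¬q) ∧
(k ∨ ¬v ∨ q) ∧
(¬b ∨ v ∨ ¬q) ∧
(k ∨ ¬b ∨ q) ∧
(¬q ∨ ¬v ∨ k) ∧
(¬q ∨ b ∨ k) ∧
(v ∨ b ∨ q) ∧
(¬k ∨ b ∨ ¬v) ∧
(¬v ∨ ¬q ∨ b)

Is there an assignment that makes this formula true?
Yes

Yes, the formula is satisfiable.

One satisfying assignment is: q=False, k=True, b=True, v=True

Verification: With this assignment, all 16 clauses evaluate to true.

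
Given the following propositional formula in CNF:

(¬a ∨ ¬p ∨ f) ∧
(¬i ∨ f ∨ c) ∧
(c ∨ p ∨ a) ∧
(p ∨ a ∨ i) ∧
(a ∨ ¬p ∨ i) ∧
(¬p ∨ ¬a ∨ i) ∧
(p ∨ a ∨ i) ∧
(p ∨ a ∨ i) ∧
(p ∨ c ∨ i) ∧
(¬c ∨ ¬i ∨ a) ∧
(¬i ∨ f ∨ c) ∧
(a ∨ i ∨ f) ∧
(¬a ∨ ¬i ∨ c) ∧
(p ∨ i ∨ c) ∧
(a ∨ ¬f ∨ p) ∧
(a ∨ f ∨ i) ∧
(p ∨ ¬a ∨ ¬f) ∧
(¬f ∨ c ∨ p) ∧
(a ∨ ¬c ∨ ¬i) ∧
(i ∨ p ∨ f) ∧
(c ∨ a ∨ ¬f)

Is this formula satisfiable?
Yes

Yes, the formula is satisfiable.

One satisfying assignment is: i=True, a=True, f=False, p=False, c=True

Verification: With this assignment, all 21 clauses evaluate to true.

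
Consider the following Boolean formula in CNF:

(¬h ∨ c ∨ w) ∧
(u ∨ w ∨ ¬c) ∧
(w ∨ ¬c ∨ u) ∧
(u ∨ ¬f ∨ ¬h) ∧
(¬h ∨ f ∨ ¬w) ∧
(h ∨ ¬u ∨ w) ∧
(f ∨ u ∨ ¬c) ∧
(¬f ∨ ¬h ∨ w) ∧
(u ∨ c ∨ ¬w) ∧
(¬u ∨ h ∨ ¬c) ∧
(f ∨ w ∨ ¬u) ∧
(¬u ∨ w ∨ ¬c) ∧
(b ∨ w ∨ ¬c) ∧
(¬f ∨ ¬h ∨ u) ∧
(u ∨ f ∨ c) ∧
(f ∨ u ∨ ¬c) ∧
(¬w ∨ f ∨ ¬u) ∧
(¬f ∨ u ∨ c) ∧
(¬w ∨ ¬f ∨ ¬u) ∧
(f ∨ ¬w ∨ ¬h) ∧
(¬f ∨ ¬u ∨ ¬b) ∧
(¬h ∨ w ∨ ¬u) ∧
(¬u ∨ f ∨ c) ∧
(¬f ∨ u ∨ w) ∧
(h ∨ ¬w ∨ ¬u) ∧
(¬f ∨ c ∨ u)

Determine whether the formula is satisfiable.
Yes

Yes, the formula is satisfiable.

One satisfying assignment is: c=True, h=False, w=True, f=True, b=False, u=False

Verification: With this assignment, all 26 clauses evaluate to true.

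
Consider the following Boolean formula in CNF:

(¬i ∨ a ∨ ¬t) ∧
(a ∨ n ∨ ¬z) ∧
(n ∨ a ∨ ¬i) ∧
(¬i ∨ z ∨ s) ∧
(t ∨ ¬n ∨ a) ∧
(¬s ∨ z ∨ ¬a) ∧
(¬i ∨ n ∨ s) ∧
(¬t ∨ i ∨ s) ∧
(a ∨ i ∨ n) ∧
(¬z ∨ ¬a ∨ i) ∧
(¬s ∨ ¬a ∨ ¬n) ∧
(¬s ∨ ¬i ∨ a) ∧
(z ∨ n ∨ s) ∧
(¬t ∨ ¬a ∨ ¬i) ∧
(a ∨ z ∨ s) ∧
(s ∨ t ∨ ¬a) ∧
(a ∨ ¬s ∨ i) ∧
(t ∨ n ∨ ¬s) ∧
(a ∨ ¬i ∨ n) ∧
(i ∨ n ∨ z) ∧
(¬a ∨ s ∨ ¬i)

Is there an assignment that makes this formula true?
No

No, the formula is not satisfiable.

No assignment of truth values to the variables can make all 21 clauses true simultaneously.

The formula is UNSAT (unsatisfiable).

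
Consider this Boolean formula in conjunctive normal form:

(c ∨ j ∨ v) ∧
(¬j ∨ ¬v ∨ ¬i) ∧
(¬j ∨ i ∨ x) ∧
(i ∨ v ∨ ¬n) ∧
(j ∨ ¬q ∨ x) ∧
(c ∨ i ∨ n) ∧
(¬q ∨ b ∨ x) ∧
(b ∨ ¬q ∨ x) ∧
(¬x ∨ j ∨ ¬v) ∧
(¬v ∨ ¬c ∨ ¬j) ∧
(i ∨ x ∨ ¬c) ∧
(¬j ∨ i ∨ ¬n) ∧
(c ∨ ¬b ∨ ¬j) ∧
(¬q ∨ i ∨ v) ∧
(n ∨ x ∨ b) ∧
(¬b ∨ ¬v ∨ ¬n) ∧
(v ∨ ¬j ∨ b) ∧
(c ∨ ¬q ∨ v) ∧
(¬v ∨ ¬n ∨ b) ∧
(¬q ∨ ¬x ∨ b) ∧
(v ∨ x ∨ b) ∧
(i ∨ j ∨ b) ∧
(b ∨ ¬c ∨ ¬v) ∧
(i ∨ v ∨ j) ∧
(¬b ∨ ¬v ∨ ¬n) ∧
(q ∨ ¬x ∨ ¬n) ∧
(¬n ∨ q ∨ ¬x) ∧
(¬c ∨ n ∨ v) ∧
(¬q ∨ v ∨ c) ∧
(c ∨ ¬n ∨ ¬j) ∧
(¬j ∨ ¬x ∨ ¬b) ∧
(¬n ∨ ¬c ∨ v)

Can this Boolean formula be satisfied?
Yes

Yes, the formula is satisfiable.

One satisfying assignment is: j=False, v=True, q=False, x=False, n=False, i=True, c=True, b=True

Verification: With this assignment, all 32 clauses evaluate to true.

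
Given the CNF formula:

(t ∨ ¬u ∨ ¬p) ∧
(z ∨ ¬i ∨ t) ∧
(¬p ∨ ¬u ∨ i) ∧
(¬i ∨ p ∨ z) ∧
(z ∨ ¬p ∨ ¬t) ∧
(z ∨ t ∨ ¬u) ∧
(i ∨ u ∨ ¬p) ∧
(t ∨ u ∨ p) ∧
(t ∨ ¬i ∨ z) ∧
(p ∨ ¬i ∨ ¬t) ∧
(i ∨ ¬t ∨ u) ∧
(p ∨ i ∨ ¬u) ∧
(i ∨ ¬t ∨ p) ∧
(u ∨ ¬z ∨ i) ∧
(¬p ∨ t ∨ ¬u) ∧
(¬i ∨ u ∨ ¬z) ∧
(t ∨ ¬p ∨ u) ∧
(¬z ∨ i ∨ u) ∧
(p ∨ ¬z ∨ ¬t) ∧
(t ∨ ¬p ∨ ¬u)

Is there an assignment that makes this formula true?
Yes

Yes, the formula is satisfiable.

One satisfying assignment is: i=True, t=False, p=False, u=True, z=True

Verification: With this assignment, all 20 clauses evaluate to true.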